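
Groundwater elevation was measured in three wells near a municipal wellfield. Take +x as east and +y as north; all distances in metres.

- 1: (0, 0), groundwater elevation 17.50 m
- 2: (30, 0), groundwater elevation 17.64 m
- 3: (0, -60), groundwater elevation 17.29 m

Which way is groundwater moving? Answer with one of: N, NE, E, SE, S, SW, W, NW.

SW

∂h/∂x = (17.64 − 17.50) / (30 − 0) = +0.004667
∂h/∂y = (17.29 − 17.50) / (-60 − 0) = +0.003500
Flow = −∇h = (-0.004667 east, -0.003500 north), which points southwest.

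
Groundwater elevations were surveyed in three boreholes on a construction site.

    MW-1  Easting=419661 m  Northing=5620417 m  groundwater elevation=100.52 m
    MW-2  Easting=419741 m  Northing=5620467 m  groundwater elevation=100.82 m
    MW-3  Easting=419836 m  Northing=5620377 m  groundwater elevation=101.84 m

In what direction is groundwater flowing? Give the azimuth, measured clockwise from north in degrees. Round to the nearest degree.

Taking MW-1 as reference: MW-2−MW-1 = (80, 50, +0.30); MW-3−MW-1 = (175, -40, +1.32).
Solve a·Δx + b·Δy = Δh: det = 80·(-40) − 175·50 = -11950.
∂h/∂x = [(+0.30)·(-40) − (+1.32)·50] / -11950 = +0.006527
∂h/∂y = [80·(+1.32) − 175·(+0.30)] / -11950 = -0.004444
Flow direction (−∇h) has components (-0.006527 E, +0.004444 N).
Azimuth = atan2(E, N) = atan2(-0.006527, +0.004444) = 304.2° ≈ 304°.

304°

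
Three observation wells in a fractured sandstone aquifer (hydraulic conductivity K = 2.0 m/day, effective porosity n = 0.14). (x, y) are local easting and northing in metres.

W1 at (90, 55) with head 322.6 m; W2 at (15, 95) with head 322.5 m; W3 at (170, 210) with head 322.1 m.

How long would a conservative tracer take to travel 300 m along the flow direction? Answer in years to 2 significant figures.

19 years

Differences from W1: to W2 (Δx, Δy, Δh) = (-75, 40, -0.1); to W3 = (80, 155, -0.5).
Determinant of the coordinate differences = (-75)·155 − 80·40 = -14825.
∂h/∂x = [(-0.1)·155 − (-0.5)·40] / -14825 = -0.0003035
∂h/∂y = [(-75)·(-0.5) − 80·(-0.1)] / -14825 = -0.003069
|∇h| = √(-0.0003035² + -0.003069²) = 0.003084
Seepage velocity v = K·i/n = 2.0 × 0.003084 / 0.14 = 0.04406 m/day.
t = 300 / 0.04406 = 6809 days = 18.6 years.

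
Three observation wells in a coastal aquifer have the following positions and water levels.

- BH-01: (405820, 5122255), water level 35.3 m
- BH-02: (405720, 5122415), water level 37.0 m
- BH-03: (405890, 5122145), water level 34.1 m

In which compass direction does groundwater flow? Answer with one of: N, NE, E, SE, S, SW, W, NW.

E

Differences from BH-01: to BH-02 (Δx, Δy, Δh) = (-100, 160, +1.7); to BH-03 = (70, -110, -1.2).
Determinant of the coordinate differences = (-100)·(-110) − 70·160 = -200.
∂h/∂x = [(+1.7)·(-110) − (-1.2)·160] / -200 = -0.02500
∂h/∂y = [(-100)·(-1.2) − 70·(+1.7)] / -200 = -0.005000
Flow = −∇h = (+0.02500 east, +0.005000 north), which points east.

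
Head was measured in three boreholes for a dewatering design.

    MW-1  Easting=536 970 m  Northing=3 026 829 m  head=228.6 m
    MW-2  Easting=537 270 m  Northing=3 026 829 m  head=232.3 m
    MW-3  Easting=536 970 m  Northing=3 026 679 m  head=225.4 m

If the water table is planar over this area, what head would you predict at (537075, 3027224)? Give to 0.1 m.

∂h/∂x = (232.3 − 228.6) / (537270 − 536970) = +0.01233
∂h/∂y = (225.4 − 228.6) / (3026679 − 3026829) = +0.02133
h(537075, 3027224) = 228.6 + (+0.01233)·(105) + (+0.02133)·(395) = 228.6 +1.295 +8.427 = 238.322 m.

238.3 m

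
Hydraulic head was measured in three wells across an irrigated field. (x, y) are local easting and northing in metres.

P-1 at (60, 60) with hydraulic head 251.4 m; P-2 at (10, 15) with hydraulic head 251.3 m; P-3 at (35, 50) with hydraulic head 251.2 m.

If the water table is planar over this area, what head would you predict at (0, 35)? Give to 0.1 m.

250.9 m

Three-point gradient (reference P-1): Δ to P-2 = (-50, -45, -0.1), Δ to P-3 = (-25, -10, -0.2).
∂h/∂x = +0.01280, ∂h/∂y = -0.01200 (det = -625).
h(0, 35) = 251.4 + (+0.01280)·(-60) + (-0.01200)·(-25) = 251.4 -0.768 +0.300 = 250.932 m.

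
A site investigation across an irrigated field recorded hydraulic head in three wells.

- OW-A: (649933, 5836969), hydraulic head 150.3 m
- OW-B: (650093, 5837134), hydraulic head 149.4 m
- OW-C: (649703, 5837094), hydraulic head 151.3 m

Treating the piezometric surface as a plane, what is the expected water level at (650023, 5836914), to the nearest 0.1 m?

Three-point gradient (reference OW-A): Δ to OW-B = (160, 165, -0.9), Δ to OW-C = (-230, 125, +1.0).
∂h/∂x = -0.004789, ∂h/∂y = -0.0008110 (det = 57950).
h(650023, 5836914) = 150.3 + (-0.004789)·(90) + (-0.0008110)·(-55) = 150.3 -0.431 +0.045 = 149.914 m.

149.9 m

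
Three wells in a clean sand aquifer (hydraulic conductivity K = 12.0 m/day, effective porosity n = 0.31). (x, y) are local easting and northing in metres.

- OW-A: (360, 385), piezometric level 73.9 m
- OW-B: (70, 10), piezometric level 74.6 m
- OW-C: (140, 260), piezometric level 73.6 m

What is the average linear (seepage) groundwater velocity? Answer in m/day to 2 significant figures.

Differences from OW-A: to OW-B (Δx, Δy, Δh) = (-290, -375, +0.7); to OW-C = (-220, -125, -0.3).
Determinant of the coordinate differences = (-290)·(-125) − (-220)·(-375) = -46250.
∂h/∂x = [(+0.7)·(-125) − (-0.3)·(-375)] / -46250 = +0.004324
∂h/∂y = [(-290)·(-0.3) − (-220)·(+0.7)] / -46250 = -0.005211
|∇h| = √(0.004324² + -0.005211²) = 0.006771
Seepage velocity v = K·i/n = 12.0 × 0.006771 / 0.31 = 0.2621 m/day.

0.26 m/day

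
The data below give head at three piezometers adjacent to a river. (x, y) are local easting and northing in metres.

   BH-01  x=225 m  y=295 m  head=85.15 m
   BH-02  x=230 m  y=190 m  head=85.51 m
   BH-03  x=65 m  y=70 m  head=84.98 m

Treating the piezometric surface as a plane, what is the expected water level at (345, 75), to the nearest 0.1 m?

86.5 m

Taking BH-01 as reference: BH-02−BH-01 = (5, -105, +0.36); BH-03−BH-01 = (-160, -225, -0.17).
Solve a·Δx + b·Δy = Δh: det = 5·(-225) − (-160)·(-105) = -17925.
∂h/∂x = [(+0.36)·(-225) − (-0.17)·(-105)] / -17925 = +0.005515
∂h/∂y = [5·(-0.17) − (-160)·(+0.36)] / -17925 = -0.003166
h(345, 75) = 85.15 + (+0.005515)·(120) + (-0.003166)·(-220) = 85.15 +0.662 +0.697 = 86.508 m.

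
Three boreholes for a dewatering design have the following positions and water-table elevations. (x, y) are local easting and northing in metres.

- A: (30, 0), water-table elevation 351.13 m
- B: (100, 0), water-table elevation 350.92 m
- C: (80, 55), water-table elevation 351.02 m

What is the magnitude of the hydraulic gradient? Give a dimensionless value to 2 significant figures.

With h = a·x + b·y + c and A as origin, the differences give:
  70·a + 0·b = -0.21
  50·a + 55·b = -0.11
Eliminate b (×55 and ×0, subtract): 3850·a = -11.550 → a = ∂h/∂x = -0.003000
Back-substitute: b = ∂h/∂y = +0.0007273.
|∇h| = √(-0.003000² + 0.0007273²) = 0.003087

0.0031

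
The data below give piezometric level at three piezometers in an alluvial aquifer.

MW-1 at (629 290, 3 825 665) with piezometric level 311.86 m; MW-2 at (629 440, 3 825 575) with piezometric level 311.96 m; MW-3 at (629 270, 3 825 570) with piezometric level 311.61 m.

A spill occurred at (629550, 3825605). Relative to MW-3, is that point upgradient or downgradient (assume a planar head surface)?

Differences from MW-1: to MW-2 (Δx, Δy, Δh) = (150, -90, +0.10); to MW-3 = (-20, -95, -0.25).
Determinant of the coordinate differences = 150·(-95) − (-20)·(-90) = -16050.
∂h/∂x = [(+0.10)·(-95) − (-0.25)·(-90)] / -16050 = +0.001994
∂h/∂y = [150·(-0.25) − (-20)·(+0.10)] / -16050 = +0.002212
Head at (629550, 3825605) = 311.86 + (+0.001994)·(260) + (+0.002212)·(-60) = 312.25 m.
That is higher than the 311.61 m at MW-3, so the point is upgradient.

upgradient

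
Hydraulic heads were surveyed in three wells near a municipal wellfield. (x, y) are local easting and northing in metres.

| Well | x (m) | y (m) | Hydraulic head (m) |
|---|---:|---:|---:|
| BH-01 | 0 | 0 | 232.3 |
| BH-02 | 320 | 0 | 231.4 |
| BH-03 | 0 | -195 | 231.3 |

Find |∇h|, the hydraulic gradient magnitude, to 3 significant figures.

∂h/∂x = (231.4 − 232.3) / (320 − 0) = -0.002813
∂h/∂y = (231.3 − 232.3) / (-195 − 0) = +0.005128
|∇h| = √(-0.002813² + 0.005128²) = 0.005849

0.00585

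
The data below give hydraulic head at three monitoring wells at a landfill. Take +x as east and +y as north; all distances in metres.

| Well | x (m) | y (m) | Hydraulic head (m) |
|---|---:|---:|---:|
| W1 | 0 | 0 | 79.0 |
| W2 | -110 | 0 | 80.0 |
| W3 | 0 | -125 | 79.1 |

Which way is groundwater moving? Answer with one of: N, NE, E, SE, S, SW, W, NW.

E

∂h/∂x = (80.0 − 79.0) / (-110 − 0) = -0.009091
∂h/∂y = (79.1 − 79.0) / (-125 − 0) = -0.0008000
Flow = −∇h = (+0.009091 east, +0.0008000 north), which points east.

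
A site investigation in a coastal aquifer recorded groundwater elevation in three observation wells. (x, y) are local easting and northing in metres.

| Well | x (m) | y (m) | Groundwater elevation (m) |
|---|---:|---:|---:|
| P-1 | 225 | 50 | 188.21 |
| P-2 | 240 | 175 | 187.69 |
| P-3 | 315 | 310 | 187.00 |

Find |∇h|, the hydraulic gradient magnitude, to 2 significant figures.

Differences from P-1: to P-2 (Δx, Δy, Δh) = (15, 125, -0.52); to P-3 = (90, 260, -1.21).
Determinant of the coordinate differences = 15·260 − 90·125 = -7350.
∂h/∂x = [(-0.52)·260 − (-1.21)·125] / -7350 = -0.002184
∂h/∂y = [15·(-1.21) − 90·(-0.52)] / -7350 = -0.003898
|∇h| = √(-0.002184² + -0.003898²) = 0.004468

0.0045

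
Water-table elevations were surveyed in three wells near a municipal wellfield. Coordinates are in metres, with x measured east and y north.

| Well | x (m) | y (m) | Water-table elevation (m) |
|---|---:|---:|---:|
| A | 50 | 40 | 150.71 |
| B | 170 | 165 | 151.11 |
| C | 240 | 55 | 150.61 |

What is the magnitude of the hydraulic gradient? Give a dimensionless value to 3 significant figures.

Taking A as reference: B−A = (120, 125, +0.40); C−A = (190, 15, -0.10).
Solve a·Δx + b·Δy = Δh: det = 120·15 − 190·125 = -21950.
∂h/∂x = [(+0.40)·15 − (-0.10)·125] / -21950 = -0.0008428
∂h/∂y = [120·(-0.10) − 190·(+0.40)] / -21950 = +0.004009
|∇h| = √(-0.0008428² + 0.004009²) = 0.004097

0.00410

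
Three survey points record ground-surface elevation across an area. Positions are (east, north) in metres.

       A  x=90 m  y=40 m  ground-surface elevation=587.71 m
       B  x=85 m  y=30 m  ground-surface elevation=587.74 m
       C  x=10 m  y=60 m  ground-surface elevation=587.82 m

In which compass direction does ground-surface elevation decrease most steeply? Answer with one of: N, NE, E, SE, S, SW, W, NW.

NE

Taking A as reference: B−A = (-5, -10, +0.03); C−A = (-80, 20, +0.11).
Solve a·Δx + b·Δy = Δz: det = (-5)·20 − (-80)·(-10) = -900.
∂z/∂x = [(+0.03)·20 − (+0.11)·(-10)] / -900 = -0.001889
∂z/∂y = [(-5)·(+0.11) − (-80)·(+0.03)] / -900 = -0.002056
Steepest decrease is along −∇f = (+0.001889 E, +0.002056 N) → northeast.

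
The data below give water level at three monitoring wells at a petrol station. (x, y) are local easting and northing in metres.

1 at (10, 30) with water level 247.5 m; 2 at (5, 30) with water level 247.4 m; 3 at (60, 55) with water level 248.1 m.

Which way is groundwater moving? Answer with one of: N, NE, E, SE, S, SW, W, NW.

With h = a·x + b·y + c and 1 as origin, the differences give:
  (-5)·a + 0·b = -0.1
  50·a + 25·b = +0.6
Eliminate b (×25 and ×0, subtract): -125·a = -2.50 → a = ∂h/∂x = +0.02000
Back-substitute: b = ∂h/∂y = -0.01600.
Flow = −∇h = (-0.02000 east, +0.01600 north), which points northwest.

NW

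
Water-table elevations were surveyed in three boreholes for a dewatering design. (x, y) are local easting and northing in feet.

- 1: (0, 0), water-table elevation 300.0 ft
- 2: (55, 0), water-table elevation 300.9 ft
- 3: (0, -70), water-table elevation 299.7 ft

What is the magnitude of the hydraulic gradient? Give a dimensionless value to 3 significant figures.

∂h/∂x = (300.9 − 300.0) / (55 − 0) = +0.01636
∂h/∂y = (299.7 − 300.0) / (-70 − 0) = +0.004286
|∇h| = √(0.01636² + 0.004286²) = 0.01691

0.0169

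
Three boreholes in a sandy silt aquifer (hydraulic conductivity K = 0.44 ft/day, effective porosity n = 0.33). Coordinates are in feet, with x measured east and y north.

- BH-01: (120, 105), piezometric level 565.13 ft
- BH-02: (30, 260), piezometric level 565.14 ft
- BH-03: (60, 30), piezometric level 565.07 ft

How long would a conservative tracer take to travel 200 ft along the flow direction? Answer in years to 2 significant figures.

Differences from BH-01: to BH-02 (Δx, Δy, Δh) = (-90, 155, +0.01); to BH-03 = (-60, -75, -0.06).
Determinant of the coordinate differences = (-90)·(-75) − (-60)·155 = 16050.
∂h/∂x = [(+0.01)·(-75) − (-0.06)·155] / 16050 = +0.0005327
∂h/∂y = [(-90)·(-0.06) − (-60)·(+0.01)] / 16050 = +0.0003738
|∇h| = √(0.0005327² + 0.0003738²) = 0.0006508
Seepage velocity v = K·i/n = 0.44 × 0.0006508 / 0.33 = 0.0008677 ft/day.
t = 200 / 0.0008677 = 2.305e+05 days = 631 years.

630 years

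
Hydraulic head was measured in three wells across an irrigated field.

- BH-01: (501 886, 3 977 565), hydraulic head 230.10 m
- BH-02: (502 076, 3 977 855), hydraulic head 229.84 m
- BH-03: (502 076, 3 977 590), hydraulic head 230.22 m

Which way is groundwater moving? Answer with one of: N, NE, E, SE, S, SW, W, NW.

NW

Differences from BH-01: to BH-02 (Δx, Δy, Δh) = (190, 290, -0.26); to BH-03 = (190, 25, +0.12).
Determinant of the coordinate differences = 190·25 − 190·290 = -50350.
∂h/∂x = [(-0.26)·25 − (+0.12)·290] / -50350 = +0.0008203
∂h/∂y = [190·(+0.12) − 190·(-0.26)] / -50350 = -0.001434
Flow = −∇h = (-0.0008203 east, +0.001434 north), which points northwest.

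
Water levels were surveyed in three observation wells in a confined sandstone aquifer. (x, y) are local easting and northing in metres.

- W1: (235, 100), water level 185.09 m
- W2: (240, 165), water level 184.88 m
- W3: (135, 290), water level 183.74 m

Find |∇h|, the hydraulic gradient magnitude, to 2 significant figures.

With h = a·x + b·y + c and W1 as origin, the differences give:
  5·a + 65·b = -0.21
  (-100)·a + 190·b = -1.35
Eliminate b (×190 and ×65, subtract): 7450·a = 47.850 → a = ∂h/∂x = +0.006423
Back-substitute: b = ∂h/∂y = -0.003725.
|∇h| = √(0.006423² + -0.003725²) = 0.007425

0.0074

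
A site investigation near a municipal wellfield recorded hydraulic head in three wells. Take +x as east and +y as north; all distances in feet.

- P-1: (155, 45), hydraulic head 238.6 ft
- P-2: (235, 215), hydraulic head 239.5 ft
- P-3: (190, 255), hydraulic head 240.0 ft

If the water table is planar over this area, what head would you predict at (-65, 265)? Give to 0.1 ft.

241.2 ft

With h = a·x + b·y + c and P-1 as origin, the differences give:
  80·a + 170·b = +0.9
  35·a + 210·b = +1.4
Eliminate b (×210 and ×170, subtract): 10850·a = -49.00 → a = ∂h/∂x = -0.004516
Back-substitute: b = ∂h/∂y = +0.007419.
h(-65, 265) = 238.6 + (-0.004516)·(-220) + (+0.007419)·(220) = 238.6 +0.994 +1.632 = 241.226 ft.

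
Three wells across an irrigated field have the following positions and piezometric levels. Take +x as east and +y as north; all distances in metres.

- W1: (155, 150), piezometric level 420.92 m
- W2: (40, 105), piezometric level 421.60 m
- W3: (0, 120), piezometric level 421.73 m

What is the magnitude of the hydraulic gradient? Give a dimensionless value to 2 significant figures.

0.0057

Three-point gradient (reference W1): Δ to W2 = (-115, -45, +0.68), Δ to W3 = (-155, -30, +0.81).
∂h/∂x = -0.004553, ∂h/∂y = -0.003475 (det = -3525).
|∇h| = √(-0.004553² + -0.003475²) = 0.005728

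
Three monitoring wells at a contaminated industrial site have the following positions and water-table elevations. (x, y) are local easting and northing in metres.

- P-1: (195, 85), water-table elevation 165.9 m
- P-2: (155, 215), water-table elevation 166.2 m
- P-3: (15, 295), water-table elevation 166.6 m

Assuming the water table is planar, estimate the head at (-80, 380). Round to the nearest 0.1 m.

With h = a·x + b·y + c and P-1 as origin, the differences give:
  (-40)·a + 130·b = +0.3
  (-180)·a + 210·b = +0.7
Eliminate b (×210 and ×130, subtract): 15000·a = -28.00 → a = ∂h/∂x = -0.001867
Back-substitute: b = ∂h/∂y = +0.001733.
h(-80, 380) = 165.9 + (-0.001867)·(-275) + (+0.001733)·(295) = 165.9 +0.513 +0.511 = 166.925 m.

166.9 m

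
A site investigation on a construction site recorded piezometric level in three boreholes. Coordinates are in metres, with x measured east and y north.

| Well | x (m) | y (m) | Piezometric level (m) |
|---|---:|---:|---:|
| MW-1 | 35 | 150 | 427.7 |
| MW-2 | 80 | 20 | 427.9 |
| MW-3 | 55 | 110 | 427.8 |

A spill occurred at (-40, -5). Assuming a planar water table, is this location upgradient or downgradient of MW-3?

downgradient

With h = a·x + b·y + c and MW-1 as origin, the differences give:
  45·a + (-130)·b = +0.2
  20·a + (-40)·b = +0.1
Eliminate b (×(-40) and ×(-130), subtract): 800·a = 5.00 → a = ∂h/∂x = +0.006250
Back-substitute: b = ∂h/∂y = +0.0006250.
Head at (-40, -5) = 427.7 + (+0.006250)·(-75) + (+0.0006250)·(-155) = 427.13 m.
That is lower than the 427.8 m at MW-3, so the point is downgradient.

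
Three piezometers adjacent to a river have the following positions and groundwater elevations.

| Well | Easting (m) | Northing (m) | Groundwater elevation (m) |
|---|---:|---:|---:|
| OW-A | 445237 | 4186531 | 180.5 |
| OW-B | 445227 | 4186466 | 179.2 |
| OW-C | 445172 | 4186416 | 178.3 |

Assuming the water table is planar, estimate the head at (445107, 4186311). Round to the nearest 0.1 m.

Taking OW-A as reference: OW-B−OW-A = (-10, -65, -1.3); OW-C−OW-A = (-65, -115, -2.2).
Determinant of the coordinate differences = (-10)·(-115) − (-65)·(-65) = -3075.
∂h/∂x = [(-1.3)·(-115) − (-2.2)·(-65)] / -3075 = -0.002114
∂h/∂y = [(-10)·(-2.2) − (-65)·(-1.3)] / -3075 = +0.02033
h(445107, 4186311) = 180.5 + (-0.002114)·(-130) + (+0.02033)·(-220) = 180.5 +0.275 -4.472 = 176.303 m.

176.3 m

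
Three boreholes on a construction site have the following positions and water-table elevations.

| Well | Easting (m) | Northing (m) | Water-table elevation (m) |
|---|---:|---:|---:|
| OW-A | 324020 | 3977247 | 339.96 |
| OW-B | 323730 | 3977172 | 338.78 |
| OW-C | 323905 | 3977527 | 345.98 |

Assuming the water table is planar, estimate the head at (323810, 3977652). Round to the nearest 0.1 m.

348.7 m

With h = a·x + b·y + c and OW-A as origin, the differences give:
  (-290)·a + (-75)·b = -1.18
  (-115)·a + 280·b = +6.02
Eliminate b (×280 and ×(-75), subtract): -89825·a = 121.100 → a = ∂h/∂x = -0.001348
Back-substitute: b = ∂h/∂y = +0.02095.
h(323810, 3977652) = 339.96 + (-0.001348)·(-210) + (+0.02095)·(405) = 339.96 +0.283 +8.483 = 348.726 m.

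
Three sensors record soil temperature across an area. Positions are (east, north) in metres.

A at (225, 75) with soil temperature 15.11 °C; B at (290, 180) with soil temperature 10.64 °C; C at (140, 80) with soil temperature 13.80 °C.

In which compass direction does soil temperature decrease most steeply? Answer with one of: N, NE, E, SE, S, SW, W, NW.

Taking A as reference: B−A = (65, 105, -4.47); C−A = (-85, 5, -1.31).
Solve a·Δx + b·Δy = ΔT: det = 65·5 − (-85)·105 = 9250.
∂T/∂x = [(-4.47)·5 − (-1.31)·105] / 9250 = +0.01245
∂T/∂y = [65·(-1.31) − (-85)·(-4.47)] / 9250 = -0.05028
Steepest decrease is along −∇f = (-0.01245 E, +0.05028 N) → north.

N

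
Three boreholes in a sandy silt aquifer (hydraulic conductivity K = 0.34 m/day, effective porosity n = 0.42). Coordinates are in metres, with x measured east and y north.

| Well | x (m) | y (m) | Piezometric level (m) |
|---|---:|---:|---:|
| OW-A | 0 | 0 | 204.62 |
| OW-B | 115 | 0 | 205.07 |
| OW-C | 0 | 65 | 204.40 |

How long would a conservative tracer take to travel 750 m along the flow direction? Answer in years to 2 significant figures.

490 years

∂h/∂x = (205.07 − 204.62) / (115 − 0) = +0.003913
∂h/∂y = (204.40 − 204.62) / (65 − 0) = -0.003385
|∇h| = √(0.003913² + -0.003385²) = 0.005174
Seepage velocity v = K·i/n = 0.34 × 0.005174 / 0.42 = 0.004188 m/day.
t = 750 / 0.004188 = 1.791e+05 days = 490 years.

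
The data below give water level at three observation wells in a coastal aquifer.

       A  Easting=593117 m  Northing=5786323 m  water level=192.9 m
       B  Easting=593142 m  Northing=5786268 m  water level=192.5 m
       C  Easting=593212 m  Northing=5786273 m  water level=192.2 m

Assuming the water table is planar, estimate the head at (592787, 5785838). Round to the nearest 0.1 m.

191.9 m

Taking A as reference: B−A = (25, -55, -0.4); C−A = (95, -50, -0.7).
Determinant of the coordinate differences = 25·(-50) − 95·(-55) = 3975.
∂h/∂x = [(-0.4)·(-50) − (-0.7)·(-55)] / 3975 = -0.004654
∂h/∂y = [25·(-0.7) − 95·(-0.4)] / 3975 = +0.005157
h(592787, 5785838) = 192.9 + (-0.004654)·(-330) + (+0.005157)·(-485) = 192.9 +1.536 -2.501 = 191.935 m.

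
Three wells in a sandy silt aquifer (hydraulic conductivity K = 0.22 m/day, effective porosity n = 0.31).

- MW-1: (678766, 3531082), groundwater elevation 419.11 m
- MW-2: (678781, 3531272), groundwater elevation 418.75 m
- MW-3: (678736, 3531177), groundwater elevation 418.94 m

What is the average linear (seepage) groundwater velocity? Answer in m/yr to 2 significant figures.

With h = a·x + b·y + c and MW-1 as origin, the differences give:
  15·a + 190·b = -0.36
  (-30)·a + 95·b = -0.17
Eliminate b (×95 and ×190, subtract): 7125·a = -1.900 → a = ∂h/∂x = -0.0002667
Back-substitute: b = ∂h/∂y = -0.001874.
|∇h| = √(-0.0002667² + -0.001874²) = 0.001893
Seepage velocity v = K·i/n = 0.22 × 0.001893 / 0.31 = 0.001343 m/day = 0.4905 m/yr.

0.49 m/yr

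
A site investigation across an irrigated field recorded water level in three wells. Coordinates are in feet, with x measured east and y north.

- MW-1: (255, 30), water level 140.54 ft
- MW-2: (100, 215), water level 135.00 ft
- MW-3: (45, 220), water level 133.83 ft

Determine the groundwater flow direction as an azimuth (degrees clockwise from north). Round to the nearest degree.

303°

Three-point gradient (reference MW-1): Δ to MW-2 = (-155, 185, -5.54), Δ to MW-3 = (-210, 190, -6.71).
∂h/∂x = +0.02008, ∂h/∂y = -0.01312 (det = 9400).
Flow direction (−∇h) has components (-0.02008 E, +0.01312 N).
Azimuth = atan2(E, N) = atan2(-0.02008, +0.01312) = 303.2° ≈ 303°.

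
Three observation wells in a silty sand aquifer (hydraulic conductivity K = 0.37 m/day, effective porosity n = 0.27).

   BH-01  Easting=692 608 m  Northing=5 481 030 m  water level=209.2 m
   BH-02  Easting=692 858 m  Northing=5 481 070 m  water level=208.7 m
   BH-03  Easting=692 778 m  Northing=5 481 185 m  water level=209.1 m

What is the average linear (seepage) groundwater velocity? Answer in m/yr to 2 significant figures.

1.5 m/yr

Taking BH-01 as reference: BH-02−BH-01 = (250, 40, -0.5); BH-03−BH-01 = (170, 155, -0.1).
Determinant of the coordinate differences = 250·155 − 170·40 = 31950.
∂h/∂x = [(-0.5)·155 − (-0.1)·40] / 31950 = -0.002300
∂h/∂y = [250·(-0.1) − 170·(-0.5)] / 31950 = +0.001878
|∇h| = √(-0.002300² + 0.001878²) = 0.002969
Seepage velocity v = K·i/n = 0.37 × 0.002969 / 0.27 = 0.004069 m/day = 1.486 m/yr.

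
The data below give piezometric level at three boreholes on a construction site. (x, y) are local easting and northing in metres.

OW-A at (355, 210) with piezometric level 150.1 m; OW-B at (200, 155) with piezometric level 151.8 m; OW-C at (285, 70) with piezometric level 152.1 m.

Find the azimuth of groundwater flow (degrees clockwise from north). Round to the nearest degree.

034°

Taking OW-A as reference: OW-B−OW-A = (-155, -55, +1.7); OW-C−OW-A = (-70, -140, +2.0).
Determinant of the coordinate differences = (-155)·(-140) − (-70)·(-55) = 17850.
∂h/∂x = [(+1.7)·(-140) − (+2.0)·(-55)] / 17850 = -0.007171
∂h/∂y = [(-155)·(+2.0) − (-70)·(+1.7)] / 17850 = -0.01070
Flow direction (−∇h) has components (+0.007171 E, +0.01070 N).
Azimuth = atan2(E, N) = atan2(+0.007171, +0.01070) = 33.8° ≈ 034°.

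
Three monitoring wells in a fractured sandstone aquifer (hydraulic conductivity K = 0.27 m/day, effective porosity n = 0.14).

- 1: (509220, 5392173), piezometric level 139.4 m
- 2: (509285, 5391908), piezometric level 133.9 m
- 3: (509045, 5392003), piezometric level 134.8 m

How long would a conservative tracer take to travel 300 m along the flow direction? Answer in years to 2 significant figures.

Three-point gradient (reference 1): Δ to 2 = (65, -265, -5.5), Δ to 3 = (-175, -170, -4.6).
∂h/∂x = +0.004946, ∂h/∂y = +0.02197 (det = -57425).
|∇h| = √(0.004946² + 0.02197²) = 0.02252
Seepage velocity v = K·i/n = 0.27 × 0.02252 / 0.14 = 0.04343 m/day.
t = 300 / 0.04343 = 6908 days = 18.9 years.

19 years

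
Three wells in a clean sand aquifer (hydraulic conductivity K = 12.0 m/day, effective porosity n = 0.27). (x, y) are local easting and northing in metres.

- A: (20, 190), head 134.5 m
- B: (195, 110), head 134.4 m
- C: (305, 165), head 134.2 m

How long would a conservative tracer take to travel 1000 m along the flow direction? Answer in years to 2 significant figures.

35 years

Three-point gradient (reference A): Δ to B = (175, -80, -0.1), Δ to C = (285, -25, -0.3).
∂h/∂x = -0.001167, ∂h/∂y = -0.001303 (det = 18425).
|∇h| = √(-0.001167² + -0.001303²) = 0.001749
Seepage velocity v = K·i/n = 12.0 × 0.001749 / 0.27 = 0.07773 m/day.
t = 1000 / 0.07773 = 1.287e+04 days = 35.2 years.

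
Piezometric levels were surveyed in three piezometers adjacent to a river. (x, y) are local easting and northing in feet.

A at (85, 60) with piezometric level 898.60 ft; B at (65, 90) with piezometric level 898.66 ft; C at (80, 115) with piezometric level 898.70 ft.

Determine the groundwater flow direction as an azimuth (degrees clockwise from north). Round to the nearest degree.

With h = a·x + b·y + c and A as origin, the differences give:
  (-20)·a + 30·b = +0.06
  (-5)·a + 55·b = +0.10
Eliminate b (×55 and ×30, subtract): -950·a = 0.300 → a = ∂h/∂x = -0.0003158
Back-substitute: b = ∂h/∂y = +0.001789.
Flow direction (−∇h) has components (+0.0003158 E, -0.001789 N).
Azimuth = atan2(E, N) = atan2(+0.0003158, -0.001789) = 170.0° ≈ 170°.

170°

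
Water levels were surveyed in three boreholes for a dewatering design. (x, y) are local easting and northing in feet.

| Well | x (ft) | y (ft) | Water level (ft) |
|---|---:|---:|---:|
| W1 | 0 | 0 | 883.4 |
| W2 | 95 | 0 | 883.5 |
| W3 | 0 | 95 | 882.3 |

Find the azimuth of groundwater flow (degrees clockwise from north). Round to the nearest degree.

355°

∂h/∂x = (883.5 − 883.4) / (95 − 0) = +0.001053
∂h/∂y = (882.3 − 883.4) / (95 − 0) = -0.01158
Flow direction (−∇h) has components (-0.001053 E, +0.01158 N).
Azimuth = atan2(E, N) = atan2(-0.001053, +0.01158) = 354.8° ≈ 355°.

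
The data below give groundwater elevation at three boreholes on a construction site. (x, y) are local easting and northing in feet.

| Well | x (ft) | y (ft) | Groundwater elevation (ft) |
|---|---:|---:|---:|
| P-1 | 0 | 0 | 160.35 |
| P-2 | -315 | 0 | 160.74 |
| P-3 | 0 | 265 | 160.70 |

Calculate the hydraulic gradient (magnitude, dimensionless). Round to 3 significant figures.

0.00181

∂h/∂x = (160.74 − 160.35) / (-315 − 0) = -0.001238
∂h/∂y = (160.70 − 160.35) / (265 − 0) = +0.001321
|∇h| = √(-0.001238² + 0.001321²) = 0.00181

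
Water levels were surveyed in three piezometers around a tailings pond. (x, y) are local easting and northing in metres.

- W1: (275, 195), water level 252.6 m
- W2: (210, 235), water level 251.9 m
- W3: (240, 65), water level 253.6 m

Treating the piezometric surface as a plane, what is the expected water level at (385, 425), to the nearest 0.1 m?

251.1 m

Differences from W1: to W2 (Δx, Δy, Δh) = (-65, 40, -0.7); to W3 = (-35, -130, +1.0).
Solve a·Δx + b·Δy = Δh: det = (-65)·(-130) − (-35)·40 = 9850.
∂h/∂x = [(-0.7)·(-130) − (+1.0)·40] / 9850 = +0.005178
∂h/∂y = [(-65)·(+1.0) − (-35)·(-0.7)] / 9850 = -0.009086
h(385, 425) = 252.6 + (+0.005178)·(110) + (-0.009086)·(230) = 252.6 +0.570 -2.090 = 251.080 m.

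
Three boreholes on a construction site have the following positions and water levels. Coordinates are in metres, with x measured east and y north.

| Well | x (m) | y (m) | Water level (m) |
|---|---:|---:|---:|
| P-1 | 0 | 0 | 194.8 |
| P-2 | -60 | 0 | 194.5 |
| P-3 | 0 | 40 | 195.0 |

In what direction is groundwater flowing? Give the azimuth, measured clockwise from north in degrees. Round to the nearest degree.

225°

∂h/∂x = (194.5 − 194.8) / (-60 − 0) = +0.005000
∂h/∂y = (195.0 − 194.8) / (40 − 0) = +0.005000
Flow direction (−∇h) has components (-0.005000 E, -0.005000 N).
Azimuth = atan2(E, N) = atan2(-0.005000, -0.005000) = 225.0° ≈ 225°.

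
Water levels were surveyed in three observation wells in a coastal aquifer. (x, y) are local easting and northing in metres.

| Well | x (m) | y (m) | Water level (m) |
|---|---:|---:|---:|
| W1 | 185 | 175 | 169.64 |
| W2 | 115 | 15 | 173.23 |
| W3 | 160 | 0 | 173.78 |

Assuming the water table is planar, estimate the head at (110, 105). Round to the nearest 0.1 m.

171.0 m

Taking W1 as reference: W2−W1 = (-70, -160, +3.59); W3−W1 = (-25, -175, +4.14).
Solve a·Δx + b·Δy = Δh: det = (-70)·(-175) − (-25)·(-160) = 8250.
∂h/∂x = [(+3.59)·(-175) − (+4.14)·(-160)] / 8250 = +0.004139
∂h/∂y = [(-70)·(+4.14) − (-25)·(+3.59)] / 8250 = -0.02425
h(110, 105) = 169.64 + (+0.004139)·(-75) + (-0.02425)·(-70) = 169.64 -0.310 +1.697 = 171.027 m.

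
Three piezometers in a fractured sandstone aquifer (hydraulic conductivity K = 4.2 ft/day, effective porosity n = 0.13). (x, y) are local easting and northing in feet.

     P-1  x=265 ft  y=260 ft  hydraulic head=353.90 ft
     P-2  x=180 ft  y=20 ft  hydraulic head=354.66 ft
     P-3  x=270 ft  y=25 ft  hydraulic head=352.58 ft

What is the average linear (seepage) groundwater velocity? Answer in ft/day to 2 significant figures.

0.77 ft/day

Taking P-1 as reference: P-2−P-1 = (-85, -240, +0.76); P-3−P-1 = (5, -235, -1.32).
Solve a·Δx + b·Δy = Δh: det = (-85)·(-235) − 5·(-240) = 21175.
∂h/∂x = [(+0.76)·(-235) − (-1.32)·(-240)] / 21175 = -0.02340
∂h/∂y = [(-85)·(-1.32) − 5·(+0.76)] / 21175 = +0.005119
|∇h| = √(-0.02340² + 0.005119²) = 0.02395
Seepage velocity v = K·i/n = 4.2 × 0.02395 / 0.13 = 0.7738 ft/day.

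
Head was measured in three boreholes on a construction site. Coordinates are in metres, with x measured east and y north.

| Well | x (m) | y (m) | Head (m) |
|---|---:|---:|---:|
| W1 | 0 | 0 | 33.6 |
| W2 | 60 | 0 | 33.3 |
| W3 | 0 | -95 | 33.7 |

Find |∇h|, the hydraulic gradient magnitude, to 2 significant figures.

∂h/∂x = (33.3 − 33.6) / (60 − 0) = -0.005000
∂h/∂y = (33.7 − 33.6) / (-95 − 0) = -0.001053
|∇h| = √(-0.005000² + -0.001053²) = 0.00511

0.0051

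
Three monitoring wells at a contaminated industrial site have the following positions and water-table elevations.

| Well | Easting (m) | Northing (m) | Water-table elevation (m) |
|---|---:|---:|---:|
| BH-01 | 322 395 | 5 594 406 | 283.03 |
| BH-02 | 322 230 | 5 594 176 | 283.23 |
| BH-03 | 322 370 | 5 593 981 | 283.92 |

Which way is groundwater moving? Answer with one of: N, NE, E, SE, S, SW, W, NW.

NW

Differences from BH-01: to BH-02 (Δx, Δy, Δh) = (-165, -230, +0.20); to BH-03 = (-25, -425, +0.89).
Solve a·Δx + b·Δy = Δh: det = (-165)·(-425) − (-25)·(-230) = 64375.
∂h/∂x = [(+0.20)·(-425) − (+0.89)·(-230)] / 64375 = +0.001859
∂h/∂y = [(-165)·(+0.89) − (-25)·(+0.20)] / 64375 = -0.002203
Flow = −∇h = (-0.001859 east, +0.002203 north), which points northwest.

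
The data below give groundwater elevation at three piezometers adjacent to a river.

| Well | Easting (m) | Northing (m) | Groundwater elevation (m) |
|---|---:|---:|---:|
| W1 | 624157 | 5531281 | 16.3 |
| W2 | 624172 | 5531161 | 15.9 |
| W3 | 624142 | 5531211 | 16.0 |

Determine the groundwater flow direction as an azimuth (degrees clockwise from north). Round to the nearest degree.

Taking W1 as reference: W2−W1 = (15, -120, -0.4); W3−W1 = (-15, -70, -0.3).
Determinant of the coordinate differences = 15·(-70) − (-15)·(-120) = -2850.
∂h/∂x = [(-0.4)·(-70) − (-0.3)·(-120)] / -2850 = +0.002807
∂h/∂y = [15·(-0.3) − (-15)·(-0.4)] / -2850 = +0.003684
Flow direction (−∇h) has components (-0.002807 E, -0.003684 N).
Azimuth = atan2(E, N) = atan2(-0.002807, -0.003684) = 217.3° ≈ 217°.

217°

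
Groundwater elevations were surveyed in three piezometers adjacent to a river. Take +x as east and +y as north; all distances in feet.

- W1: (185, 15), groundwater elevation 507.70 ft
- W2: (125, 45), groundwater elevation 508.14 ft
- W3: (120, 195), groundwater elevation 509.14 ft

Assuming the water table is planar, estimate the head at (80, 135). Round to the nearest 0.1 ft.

Taking W1 as reference: W2−W1 = (-60, 30, +0.44); W3−W1 = (-65, 180, +1.44).
Determinant of the coordinate differences = (-60)·180 − (-65)·30 = -8850.
∂h/∂x = [(+0.44)·180 − (+1.44)·30] / -8850 = -0.004068
∂h/∂y = [(-60)·(+1.44) − (-65)·(+0.44)] / -8850 = +0.006531
h(80, 135) = 507.70 + (-0.004068)·(-105) + (+0.006531)·(120) = 507.70 +0.427 +0.784 = 508.911 ft.

508.9 ft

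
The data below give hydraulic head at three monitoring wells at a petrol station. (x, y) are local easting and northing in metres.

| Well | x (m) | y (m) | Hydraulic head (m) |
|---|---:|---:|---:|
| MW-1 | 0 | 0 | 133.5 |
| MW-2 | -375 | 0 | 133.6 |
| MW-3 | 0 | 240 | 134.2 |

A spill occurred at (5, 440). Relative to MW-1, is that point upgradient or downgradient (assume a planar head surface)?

upgradient

∂h/∂x = (133.6 − 133.5) / (-375 − 0) = -0.0002667
∂h/∂y = (134.2 − 133.5) / (240 − 0) = +0.002917
Head at (5, 440) = 133.5 + (-0.0002667)·(5) + (+0.002917)·(440) = 134.78 m.
That is higher than the 133.5 m at MW-1, so the point is upgradient.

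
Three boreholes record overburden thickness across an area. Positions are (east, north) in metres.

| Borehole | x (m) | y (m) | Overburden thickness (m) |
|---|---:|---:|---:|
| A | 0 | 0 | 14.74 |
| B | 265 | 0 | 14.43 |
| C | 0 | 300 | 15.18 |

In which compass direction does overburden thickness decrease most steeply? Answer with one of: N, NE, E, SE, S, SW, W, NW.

∂d/∂x = (14.43 − 14.74) / (265 − 0) = -0.001170
∂d/∂y = (15.18 − 14.74) / (300 − 0) = +0.001467
Steepest decrease is along −∇f = (+0.001170 E, -0.001467 N) → southeast.

SE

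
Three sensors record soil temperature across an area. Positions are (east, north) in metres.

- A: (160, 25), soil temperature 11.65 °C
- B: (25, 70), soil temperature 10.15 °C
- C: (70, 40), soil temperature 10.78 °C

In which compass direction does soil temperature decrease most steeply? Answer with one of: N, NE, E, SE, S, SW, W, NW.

NW

With T = a·x + b·y + c and A as origin, the differences give:
  (-135)·a + 45·b = -1.50
  (-90)·a + 15·b = -0.87
Eliminate b (×15 and ×45, subtract): 2025·a = 16.650 → a = ∂T/∂x = +0.008222
Back-substitute: b = ∂T/∂y = -0.008667.
Steepest decrease is along −∇f = (-0.008222 E, +0.008667 N) → northwest.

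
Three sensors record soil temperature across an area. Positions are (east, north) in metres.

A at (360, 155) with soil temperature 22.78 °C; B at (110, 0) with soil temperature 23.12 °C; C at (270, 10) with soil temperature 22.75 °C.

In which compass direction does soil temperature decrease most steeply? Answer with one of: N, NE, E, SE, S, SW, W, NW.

Differences from A: to B (Δx, Δy, Δh) = (-250, -155, +0.34); to C = (-90, -145, -0.03).
Solve a·Δx + b·Δy = ΔT: det = (-250)·(-145) − (-90)·(-155) = 22300.
∂T/∂x = [(+0.34)·(-145) − (-0.03)·(-155)] / 22300 = -0.002419
∂T/∂y = [(-250)·(-0.03) − (-90)·(+0.34)] / 22300 = +0.001709
Steepest decrease is along −∇f = (+0.002419 E, -0.001709 N) → southeast.

SE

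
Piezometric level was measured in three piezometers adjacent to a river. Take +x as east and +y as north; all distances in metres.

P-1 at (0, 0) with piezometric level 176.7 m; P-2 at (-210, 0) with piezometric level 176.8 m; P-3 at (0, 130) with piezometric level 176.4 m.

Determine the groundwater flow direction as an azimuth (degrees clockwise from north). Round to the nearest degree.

012°

∂h/∂x = (176.8 − 176.7) / (-210 − 0) = -0.0004762
∂h/∂y = (176.4 − 176.7) / (130 − 0) = -0.002308
Flow direction (−∇h) has components (+0.0004762 E, +0.002308 N).
Azimuth = atan2(E, N) = atan2(+0.0004762, +0.002308) = 11.7° ≈ 012°.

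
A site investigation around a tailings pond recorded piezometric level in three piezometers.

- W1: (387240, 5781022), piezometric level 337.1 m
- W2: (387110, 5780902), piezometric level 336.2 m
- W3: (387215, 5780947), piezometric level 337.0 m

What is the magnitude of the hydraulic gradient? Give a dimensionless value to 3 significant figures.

0.00834

Taking W1 as reference: W2−W1 = (-130, -120, -0.9); W3−W1 = (-25, -75, -0.1).
Solve a·Δx + b·Δy = Δh: det = (-130)·(-75) − (-25)·(-120) = 6750.
∂h/∂x = [(-0.9)·(-75) − (-0.1)·(-120)] / 6750 = +0.008222
∂h/∂y = [(-130)·(-0.1) − (-25)·(-0.9)] / 6750 = -0.001407
|∇h| = √(0.008222² + -0.001407²) = 0.008342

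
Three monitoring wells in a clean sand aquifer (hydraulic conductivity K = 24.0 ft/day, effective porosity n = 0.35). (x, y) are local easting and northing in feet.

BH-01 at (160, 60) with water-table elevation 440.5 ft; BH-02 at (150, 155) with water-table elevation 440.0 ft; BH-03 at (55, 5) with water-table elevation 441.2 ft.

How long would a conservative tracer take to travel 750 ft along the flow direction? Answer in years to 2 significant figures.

4.4 years

Differences from BH-01: to BH-02 (Δx, Δy, Δh) = (-10, 95, -0.5); to BH-03 = (-105, -55, +0.7).
Determinant of the coordinate differences = (-10)·(-55) − (-105)·95 = 10525.
∂h/∂x = [(-0.5)·(-55) − (+0.7)·95] / 10525 = -0.003705
∂h/∂y = [(-10)·(+0.7) − (-105)·(-0.5)] / 10525 = -0.005653
|∇h| = √(-0.003705² + -0.005653²) = 0.006759
Seepage velocity v = K·i/n = 24.0 × 0.006759 / 0.35 = 0.4635 ft/day.
t = 750 / 0.4635 = 1618 days = 4.43 years.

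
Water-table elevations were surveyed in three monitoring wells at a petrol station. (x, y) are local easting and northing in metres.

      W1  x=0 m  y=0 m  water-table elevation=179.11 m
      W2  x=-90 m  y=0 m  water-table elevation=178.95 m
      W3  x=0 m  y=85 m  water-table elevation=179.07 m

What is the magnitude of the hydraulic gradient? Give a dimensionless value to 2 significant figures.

∂h/∂x = (178.95 − 179.11) / (-90 − 0) = +0.001778
∂h/∂y = (179.07 − 179.11) / (85 − 0) = -0.0004706
|∇h| = √(0.001778² + -0.0004706²) = 0.001839

0.0018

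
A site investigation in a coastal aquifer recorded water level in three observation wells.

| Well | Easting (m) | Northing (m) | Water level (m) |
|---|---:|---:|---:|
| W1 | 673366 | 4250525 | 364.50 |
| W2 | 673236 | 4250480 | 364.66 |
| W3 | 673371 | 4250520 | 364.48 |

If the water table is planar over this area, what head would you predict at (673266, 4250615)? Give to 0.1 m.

364.9 m

Three-point gradient (reference W1): Δ to W2 = (-130, -45, +0.16), Δ to W3 = (5, -5, -0.02).
∂h/∂x = -0.001943, ∂h/∂y = +0.002057 (det = 875).
h(673266, 4250615) = 364.50 + (-0.001943)·(-100) + (+0.002057)·(90) = 364.50 +0.194 +0.185 = 364.879 m.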